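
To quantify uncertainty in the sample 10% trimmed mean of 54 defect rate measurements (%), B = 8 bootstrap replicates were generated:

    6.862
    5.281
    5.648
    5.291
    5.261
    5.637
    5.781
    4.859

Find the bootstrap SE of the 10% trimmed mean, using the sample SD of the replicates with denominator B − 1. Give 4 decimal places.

Bootstrap SE is the standard deviation of the 8 replicate 10% trimmed means.
Mean of replicates: (6.862 + 5.281 + 5.648 + 5.291 + 5.261 + 5.637 + 5.781 + 4.859) / 8 = 44.62000 / 8 = 5.57750
Sum of squared deviations: (+1.28450)² + (−0.29650)² + (+0.07050)² + (−0.28650)² + (−0.31650)² + (+0.05950)² + (+0.20350)² + (−0.71850)² = 2.48627
Variance = 2.48627 / 7 = 0.35518
SE* = √0.35518

SE* = 0.5960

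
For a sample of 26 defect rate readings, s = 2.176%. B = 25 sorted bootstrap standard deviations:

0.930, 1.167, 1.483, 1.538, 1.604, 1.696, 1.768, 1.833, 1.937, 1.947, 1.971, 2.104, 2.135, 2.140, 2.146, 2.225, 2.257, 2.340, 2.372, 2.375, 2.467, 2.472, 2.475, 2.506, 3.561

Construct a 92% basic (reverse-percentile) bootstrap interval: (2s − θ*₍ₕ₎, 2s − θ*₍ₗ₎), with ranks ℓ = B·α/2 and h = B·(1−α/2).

Percentile endpoints at ranks 1 and 24: θ*₍1₎ = 0.930, θ*₍24₎ = 2.506.
Basic interval reflects these around s:
  lower = 2 × 2.176 − 2.506 = 1.846
  upper = 2 × 2.176 − 0.930 = 3.422

(1.846, 3.422)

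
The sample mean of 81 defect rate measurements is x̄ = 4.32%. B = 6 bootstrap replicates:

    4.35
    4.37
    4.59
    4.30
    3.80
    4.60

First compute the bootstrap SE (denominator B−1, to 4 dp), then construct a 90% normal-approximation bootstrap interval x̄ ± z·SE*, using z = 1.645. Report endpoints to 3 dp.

(3.841, 4.799)

Mean of replicates = 4.3350; sum of squared deviations = 0.4241; SE* = √(0.4241/5) = 0.2913
Margin = 1.645 × 0.2913 = 0.4792
Interval: 4.32 ± 0.4792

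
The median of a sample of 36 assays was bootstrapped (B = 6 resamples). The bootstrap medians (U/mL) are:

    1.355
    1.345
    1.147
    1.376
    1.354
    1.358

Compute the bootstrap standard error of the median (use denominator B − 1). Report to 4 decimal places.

SE* = 0.0866

Bootstrap SE is the standard deviation of the 6 replicate medians.
Mean of replicates: (1.355 + 1.345 + 1.147 + 1.376 + 1.354 + 1.358) / 6 = 7.93500 / 6 = 1.32250
Sum of squared deviations: (+0.03250)² + (+0.02250)² + (−0.17550)² + (+0.05350)² + (+0.03150)² + (+0.03550)² = 0.03748
Variance = 0.03748 / 5 = 0.00750
SE* = √0.00750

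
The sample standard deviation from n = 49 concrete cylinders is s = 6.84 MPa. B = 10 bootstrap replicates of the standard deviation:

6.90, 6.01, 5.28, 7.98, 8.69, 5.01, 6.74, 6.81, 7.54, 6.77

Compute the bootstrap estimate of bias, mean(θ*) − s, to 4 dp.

bias = −0.0670

mean(θ*) = (6.90 + 6.01 + 5.28 + 7.98 + 8.69 + 5.01 + 6.74 + 6.81 + 7.54 + 6.77) / 10 = 6.77300
bias = 6.77300 − 6.84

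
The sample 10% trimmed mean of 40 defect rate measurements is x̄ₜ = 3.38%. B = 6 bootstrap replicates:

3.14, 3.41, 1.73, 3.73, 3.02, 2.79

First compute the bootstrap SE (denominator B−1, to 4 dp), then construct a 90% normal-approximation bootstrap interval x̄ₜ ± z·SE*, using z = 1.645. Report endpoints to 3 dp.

Mean of replicates = 2.9700; sum of squared deviations = 2.3726; SE* = √(2.3726/5) = 0.6889
Margin = 1.645 × 0.6889 = 1.1332
Interval: 3.38 ± 1.1332

(2.247, 4.513)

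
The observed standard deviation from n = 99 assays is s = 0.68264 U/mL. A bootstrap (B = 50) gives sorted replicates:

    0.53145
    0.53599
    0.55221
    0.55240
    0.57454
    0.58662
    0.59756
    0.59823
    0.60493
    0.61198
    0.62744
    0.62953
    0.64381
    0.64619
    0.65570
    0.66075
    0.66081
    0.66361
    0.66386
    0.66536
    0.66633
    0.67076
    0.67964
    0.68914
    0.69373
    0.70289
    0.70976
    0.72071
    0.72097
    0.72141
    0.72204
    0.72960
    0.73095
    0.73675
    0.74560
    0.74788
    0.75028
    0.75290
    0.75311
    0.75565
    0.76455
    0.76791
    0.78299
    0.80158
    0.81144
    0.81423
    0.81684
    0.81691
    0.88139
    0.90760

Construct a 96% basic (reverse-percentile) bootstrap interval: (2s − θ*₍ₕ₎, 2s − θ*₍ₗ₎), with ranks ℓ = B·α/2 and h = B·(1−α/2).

(0.48389, 0.83383)

Percentile endpoints at ranks 1 and 49: θ*₍1₎ = 0.53145, θ*₍49₎ = 0.88139.
Basic interval reflects these around s:
  lower = 2 × 0.68264 − 0.88139 = 0.48389
  upper = 2 × 0.68264 − 0.53145 = 0.83383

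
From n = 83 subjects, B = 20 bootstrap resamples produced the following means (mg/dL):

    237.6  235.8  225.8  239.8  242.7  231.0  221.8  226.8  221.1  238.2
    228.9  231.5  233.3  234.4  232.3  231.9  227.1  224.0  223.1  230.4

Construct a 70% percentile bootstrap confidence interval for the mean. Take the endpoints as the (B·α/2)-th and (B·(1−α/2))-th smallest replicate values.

(223.1, 237.6)

Sorted replicates: 221.1, 221.8, 223.1, 224.0, 225.8, 226.8, 227.1, 228.9, 230.4, 231.0, 231.5, 231.9, 232.3, 233.3, 234.4, 235.8, 237.6, 238.2, 239.8, 242.7
α = 0.30; lower rank = 20 × 0.150 = 3; upper rank = 20 × 0.850 = 17.
The 3rd smallest replicate is 223.1; the 17th is 237.6.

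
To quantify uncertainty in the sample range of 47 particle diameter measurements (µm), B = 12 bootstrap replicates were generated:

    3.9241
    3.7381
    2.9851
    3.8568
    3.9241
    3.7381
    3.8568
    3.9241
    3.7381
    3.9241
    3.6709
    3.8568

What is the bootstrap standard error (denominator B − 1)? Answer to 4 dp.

Bootstrap SE is the standard deviation of the 12 replicate ranges.
Mean of replicates: (3.9241 + 3.7381 + 2.9851 + 3.8568 + 3.9241 + 3.7381 + 3.8568 + 3.9241 + 3.7381 + 3.9241 + 3.6709 + 3.8568) / 12 = 45.13710 / 12 = 3.76143
Sum of squared deviations: (+0.16267)² + (−0.02333)² + (−0.77633)² + (+0.09537)² + (+0.16267)² + (−0.02333)² + (+0.09537)² + (+0.16267)² + (−0.02333)² + (+0.16267)² + (−0.09053)² + (+0.09537)² = 0.74565
Variance = 0.74565 / 11 = 0.06779
SE* = √0.06779

SE* = 0.2604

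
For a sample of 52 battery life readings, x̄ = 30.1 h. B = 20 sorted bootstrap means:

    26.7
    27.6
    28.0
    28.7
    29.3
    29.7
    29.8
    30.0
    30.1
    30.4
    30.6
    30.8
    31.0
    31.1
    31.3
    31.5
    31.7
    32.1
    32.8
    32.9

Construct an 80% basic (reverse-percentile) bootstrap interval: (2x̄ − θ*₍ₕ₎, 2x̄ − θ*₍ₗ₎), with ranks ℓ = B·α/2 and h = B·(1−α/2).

(28.1, 32.6)

Percentile endpoints at ranks 2 and 18: θ*₍2₎ = 27.6, θ*₍18₎ = 32.1.
Basic interval reflects these around x̄:
  lower = 2 × 30.1 − 32.1 = 28.1
  upper = 2 × 30.1 − 27.6 = 32.6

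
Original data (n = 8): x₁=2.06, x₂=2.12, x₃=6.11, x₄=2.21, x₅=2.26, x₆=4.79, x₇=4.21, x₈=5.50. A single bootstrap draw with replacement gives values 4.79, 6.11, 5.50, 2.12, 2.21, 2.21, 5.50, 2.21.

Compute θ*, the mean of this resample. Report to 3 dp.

Mean = (4.79 + 6.11 + 5.50 + 2.12 + 2.21 + 2.21 + 5.50 + 2.21) / 8 = 30.650 / 8 = 3.831

θ* = 3.831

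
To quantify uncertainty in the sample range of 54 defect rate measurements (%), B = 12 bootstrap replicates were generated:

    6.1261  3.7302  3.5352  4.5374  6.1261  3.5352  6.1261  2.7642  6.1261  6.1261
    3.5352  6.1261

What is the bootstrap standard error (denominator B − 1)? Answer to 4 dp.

Bootstrap SE is the standard deviation of the 12 replicate ranges.
Mean of replicates: (6.1261 + 3.7302 + 3.5352 + 4.5374 + 6.1261 + 3.5352 + 6.1261 + 2.7642 + 6.1261 + 6.1261 + 3.5352 + 6.1261) / 12 = 58.39400 / 12 = 4.86617
Sum of squared deviations: (+1.25993)² + (−1.13597)² + (−1.33097)² + (−0.32877)² + (+1.25993)² + (−1.33097)² + (+1.25993)² + (−2.10197)² + (+1.25993)² + (+1.25993)² + (−1.33097)² + (+1.25993)² = 20.65578
Variance = 20.65578 / 11 = 1.87780
SE* = √1.87780

SE* = 1.3703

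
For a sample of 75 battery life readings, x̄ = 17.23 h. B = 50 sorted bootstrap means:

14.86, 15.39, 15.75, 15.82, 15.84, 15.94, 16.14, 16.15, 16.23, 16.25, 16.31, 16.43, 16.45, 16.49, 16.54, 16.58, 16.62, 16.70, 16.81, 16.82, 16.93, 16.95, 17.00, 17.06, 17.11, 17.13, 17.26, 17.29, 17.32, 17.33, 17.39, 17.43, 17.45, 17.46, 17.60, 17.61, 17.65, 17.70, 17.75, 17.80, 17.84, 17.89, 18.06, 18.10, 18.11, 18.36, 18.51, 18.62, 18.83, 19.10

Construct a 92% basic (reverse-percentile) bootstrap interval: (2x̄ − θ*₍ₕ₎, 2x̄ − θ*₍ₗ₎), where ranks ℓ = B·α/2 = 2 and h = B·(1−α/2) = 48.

(15.84, 19.07)

Percentile endpoints at ranks 2 and 48: θ*₍2₎ = 15.39, θ*₍48₎ = 18.62.
Basic interval reflects these around x̄:
  lower = 2 × 17.23 − 18.62 = 15.84
  upper = 2 × 17.23 − 15.39 = 19.07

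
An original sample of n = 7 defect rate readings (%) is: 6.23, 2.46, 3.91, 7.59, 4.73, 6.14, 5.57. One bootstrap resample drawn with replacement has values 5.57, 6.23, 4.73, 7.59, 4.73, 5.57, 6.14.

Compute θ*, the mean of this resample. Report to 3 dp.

Mean = (5.57 + 6.23 + 4.73 + 7.59 + 4.73 + 5.57 + 6.14) / 7 = 40.560 / 7 = 5.794

θ* = 5.794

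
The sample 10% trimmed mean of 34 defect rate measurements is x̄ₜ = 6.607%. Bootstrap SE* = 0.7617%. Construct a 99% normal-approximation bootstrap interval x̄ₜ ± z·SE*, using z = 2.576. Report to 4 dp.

(4.6449, 8.5691)

Margin = 2.576 × 0.7617 = 1.96214
Interval: 6.607 ± 1.96214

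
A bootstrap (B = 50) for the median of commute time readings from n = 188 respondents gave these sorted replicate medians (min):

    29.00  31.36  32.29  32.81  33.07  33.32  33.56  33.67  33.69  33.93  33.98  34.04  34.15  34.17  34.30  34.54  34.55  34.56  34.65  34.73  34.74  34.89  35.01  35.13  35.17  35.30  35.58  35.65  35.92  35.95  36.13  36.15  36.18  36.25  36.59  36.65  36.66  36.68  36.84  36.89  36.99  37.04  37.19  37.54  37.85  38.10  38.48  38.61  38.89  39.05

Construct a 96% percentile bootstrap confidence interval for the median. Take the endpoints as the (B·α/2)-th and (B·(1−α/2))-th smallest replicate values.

α = 0.04; lower rank = 50 × 0.020 = 1; upper rank = 50 × 0.980 = 49.
The 1st smallest replicate is 29.00; the 49th is 38.89.

(29.00, 38.89)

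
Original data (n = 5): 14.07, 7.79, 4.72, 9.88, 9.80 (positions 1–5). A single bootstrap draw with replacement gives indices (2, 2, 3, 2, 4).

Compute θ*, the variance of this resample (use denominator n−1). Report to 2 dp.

θ* = 3.40

Resample values: 7.79, 7.79, 4.72, 7.79, 9.88.
Mean = 7.5940; sum of squared deviations = 13.6009
s² = 13.6009 / 4 = 3.4002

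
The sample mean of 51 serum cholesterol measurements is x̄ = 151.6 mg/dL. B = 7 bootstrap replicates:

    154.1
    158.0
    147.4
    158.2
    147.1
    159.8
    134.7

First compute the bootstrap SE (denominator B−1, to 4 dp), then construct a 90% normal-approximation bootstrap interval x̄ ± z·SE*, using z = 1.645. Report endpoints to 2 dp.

Mean of replicates = 151.3286; sum of squared deviations = 480.9943; SE* = √(480.9943/6) = 8.9535
Margin = 1.645 × 8.9535 = 14.729
Interval: 151.6 ± 14.729

(136.87, 166.33)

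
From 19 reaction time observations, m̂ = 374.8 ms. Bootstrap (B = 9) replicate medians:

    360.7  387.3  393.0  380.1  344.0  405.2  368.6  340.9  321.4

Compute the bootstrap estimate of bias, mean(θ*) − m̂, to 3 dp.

mean(θ*) = (360.7 + 387.3 + 393.0 + 380.1 + 344.0 + 405.2 + 368.6 + 340.9 + 321.4) / 9 = 366.8000
bias = 366.8000 − 374.8

bias = −8.000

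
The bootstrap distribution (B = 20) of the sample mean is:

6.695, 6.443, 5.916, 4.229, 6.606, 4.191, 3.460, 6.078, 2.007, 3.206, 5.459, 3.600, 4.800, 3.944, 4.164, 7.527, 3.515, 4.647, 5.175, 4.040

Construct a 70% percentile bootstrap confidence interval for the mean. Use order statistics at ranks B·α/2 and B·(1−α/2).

Sorted replicates: 2.007, 3.206, 3.460, 3.515, 3.600, 3.944, 4.040, 4.164, 4.191, 4.229, 4.647, 4.800, 5.175, 5.459, 5.916, 6.078, 6.443, 6.606, 6.695, 7.527
α = 0.30; lower rank = 20 × 0.150 = 3; upper rank = 20 × 0.850 = 17.
The 3rd smallest replicate is 3.460; the 17th is 6.443.

(3.460, 6.443)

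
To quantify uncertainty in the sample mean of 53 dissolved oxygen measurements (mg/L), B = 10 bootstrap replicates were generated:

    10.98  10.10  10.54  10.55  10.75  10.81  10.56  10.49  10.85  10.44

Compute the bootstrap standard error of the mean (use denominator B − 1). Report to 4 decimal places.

Bootstrap SE is the standard deviation of the 10 replicate means.
Mean of replicates: (10.98 + 10.10 + 10.54 + 10.55 + 10.75 + 10.81 + 10.56 + 10.49 + 10.85 + 10.44) / 10 = 106.07000 / 10 = 10.60700
Sum of squared deviations: (+0.37300)² + (−0.50700)² + (−0.06700)² + (−0.05700)² + (+0.14300)² + (+0.20300)² + (−0.04700)² + (−0.11700)² + (+0.24300)² + (−0.16700)² = 0.56841
Variance = 0.56841 / 9 = 0.06316
SE* = √0.06316

SE* = 0.2513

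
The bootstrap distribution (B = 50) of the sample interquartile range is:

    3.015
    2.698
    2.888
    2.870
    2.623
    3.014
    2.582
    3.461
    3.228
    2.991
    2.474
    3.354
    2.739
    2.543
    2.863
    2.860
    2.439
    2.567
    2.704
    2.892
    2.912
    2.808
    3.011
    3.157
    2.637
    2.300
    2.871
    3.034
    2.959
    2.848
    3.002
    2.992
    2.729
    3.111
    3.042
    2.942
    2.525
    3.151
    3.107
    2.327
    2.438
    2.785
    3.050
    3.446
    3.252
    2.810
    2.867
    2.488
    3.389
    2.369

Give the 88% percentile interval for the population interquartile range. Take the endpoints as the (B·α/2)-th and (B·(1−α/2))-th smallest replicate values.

(2.369, 3.354)

Sorted replicates: 2.300, 2.327, 2.369, 2.438, 2.439, 2.474, 2.488, 2.525, 2.543, 2.567, 2.582, 2.623, 2.637, 2.698, 2.704, 2.729, 2.739, 2.785, 2.808, 2.810, 2.848, 2.860, 2.863, 2.867, 2.870, 2.871, 2.888, 2.892, 2.912, 2.942, 2.959, 2.991, 2.992, 3.002, 3.011, 3.014, 3.015, 3.034, 3.042, 3.050, 3.107, 3.111, 3.151, 3.157, 3.228, 3.252, 3.354, 3.389, 3.446, 3.461
α = 0.12; lower rank = 50 × 0.060 = 3; upper rank = 50 × 0.940 = 47.
The 3rd smallest replicate is 2.369; the 47th is 3.354.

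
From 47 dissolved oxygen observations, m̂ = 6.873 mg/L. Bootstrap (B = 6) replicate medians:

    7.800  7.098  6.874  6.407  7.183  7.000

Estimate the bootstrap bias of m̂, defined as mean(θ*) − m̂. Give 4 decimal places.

bias = +0.1873

mean(θ*) = (7.800 + 7.098 + 6.874 + 6.407 + 7.183 + 7.000) / 6 = 7.06033
bias = 7.06033 − 6.873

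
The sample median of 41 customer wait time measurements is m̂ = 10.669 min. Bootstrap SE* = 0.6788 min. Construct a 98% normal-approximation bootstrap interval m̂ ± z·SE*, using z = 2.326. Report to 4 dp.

Margin = 2.326 × 0.6788 = 1.57889
Interval: 10.669 ± 1.57889

(9.0901, 12.2479)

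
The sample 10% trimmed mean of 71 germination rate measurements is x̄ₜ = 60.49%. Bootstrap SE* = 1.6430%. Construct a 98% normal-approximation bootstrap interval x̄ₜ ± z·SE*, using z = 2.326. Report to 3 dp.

Margin = 2.326 × 1.6430 = 3.8216
Interval: 60.49 ± 3.8216

(56.668, 64.312)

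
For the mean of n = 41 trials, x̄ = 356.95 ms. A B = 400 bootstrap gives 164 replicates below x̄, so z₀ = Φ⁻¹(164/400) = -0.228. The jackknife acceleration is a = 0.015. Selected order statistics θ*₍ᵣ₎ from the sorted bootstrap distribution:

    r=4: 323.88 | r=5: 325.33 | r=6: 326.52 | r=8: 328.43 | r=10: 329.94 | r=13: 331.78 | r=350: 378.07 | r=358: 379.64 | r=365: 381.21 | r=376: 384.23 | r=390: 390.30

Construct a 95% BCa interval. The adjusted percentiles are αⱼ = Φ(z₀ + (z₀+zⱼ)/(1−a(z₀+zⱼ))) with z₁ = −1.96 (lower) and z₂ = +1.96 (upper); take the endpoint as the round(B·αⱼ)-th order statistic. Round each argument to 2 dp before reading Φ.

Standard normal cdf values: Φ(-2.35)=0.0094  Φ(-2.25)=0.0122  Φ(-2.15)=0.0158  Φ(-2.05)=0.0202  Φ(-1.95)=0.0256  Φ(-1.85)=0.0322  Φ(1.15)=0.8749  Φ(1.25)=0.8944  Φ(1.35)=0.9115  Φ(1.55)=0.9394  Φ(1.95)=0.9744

(323.88, 384.23)

Lower: z₀ + z₁ = -0.228 + (-1.960) = -2.188; 1 − a(z₀+z₁) = 1 − (0.015)(-2.188) = 1.0328; argument = -0.228 + (-2.188)/1.0328 = -2.3465 → -2.35.
α₁ = Φ(-2.35) = 0.0094; rank = round(400 × 0.0094) = 4; θ*₍4₎ = 323.88.
Upper: z₀ + z₂ = 1.732; 1 − a(z₀+z₂) = 0.9740; argument = 1.5502 → 1.55; α₂ = 0.9394; rank = 376; θ*₍376₎ = 384.23.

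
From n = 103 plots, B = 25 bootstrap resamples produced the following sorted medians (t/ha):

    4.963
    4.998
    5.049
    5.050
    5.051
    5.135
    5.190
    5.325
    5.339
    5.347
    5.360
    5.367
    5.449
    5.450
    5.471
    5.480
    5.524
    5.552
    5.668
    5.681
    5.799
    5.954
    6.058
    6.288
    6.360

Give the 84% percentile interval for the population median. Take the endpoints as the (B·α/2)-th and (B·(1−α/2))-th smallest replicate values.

(4.998, 6.058)

α = 0.16; lower rank = 25 × 0.080 = 2; upper rank = 25 × 0.920 = 23.
The 2nd smallest replicate is 4.998; the 23rd is 6.058.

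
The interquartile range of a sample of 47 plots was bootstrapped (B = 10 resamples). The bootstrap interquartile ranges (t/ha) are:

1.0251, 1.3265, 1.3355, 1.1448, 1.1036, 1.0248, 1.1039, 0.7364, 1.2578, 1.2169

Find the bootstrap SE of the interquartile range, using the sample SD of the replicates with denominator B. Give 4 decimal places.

SE* = 0.1683

Bootstrap SE is the standard deviation of the 10 replicate interquartile ranges.
Mean of replicates: (1.0251 + 1.3265 + 1.3355 + 1.1448 + 1.1036 + 1.0248 + 1.1039 + 0.7364 + 1.2578 + 1.2169) / 10 = 11.27530 / 10 = 1.12753
Sum of squared deviations: (−0.10243)² + (+0.19897)² + (+0.20797)² + (+0.01727)² + (−0.02393)² + (−0.10273)² + (−0.02363)² + (−0.39113)² + (+0.13027)² + (+0.08937)² = 0.28326
Variance = 0.28326 / 10 = 0.02833
SE* = √0.02833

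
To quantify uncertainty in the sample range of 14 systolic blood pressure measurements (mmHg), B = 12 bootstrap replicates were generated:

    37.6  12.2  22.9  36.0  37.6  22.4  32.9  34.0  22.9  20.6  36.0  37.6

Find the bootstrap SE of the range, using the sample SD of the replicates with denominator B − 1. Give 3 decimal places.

Bootstrap SE is the standard deviation of the 12 replicate ranges.
Mean of replicates: (37.6 + 12.2 + 22.9 + 36.0 + 37.6 + 22.4 + 32.9 + 34.0 + 22.9 + 20.6 + 36.0 + 37.6) / 12 = 352.7000 / 12 = 29.3917
Sum of squared deviations: (+8.2083)² + (−17.1917)² + (−6.4917)² + (+6.6083)² + (+8.2083)² + (−6.9917)² + (+3.5083)² + (+4.6083)² + (−6.4917)² + (−8.7917)² + (+6.6083)² + (+8.2083)² = 829.0292
Variance = 829.0292 / 11 = 75.3663
SE* = √75.3663

SE* = 8.681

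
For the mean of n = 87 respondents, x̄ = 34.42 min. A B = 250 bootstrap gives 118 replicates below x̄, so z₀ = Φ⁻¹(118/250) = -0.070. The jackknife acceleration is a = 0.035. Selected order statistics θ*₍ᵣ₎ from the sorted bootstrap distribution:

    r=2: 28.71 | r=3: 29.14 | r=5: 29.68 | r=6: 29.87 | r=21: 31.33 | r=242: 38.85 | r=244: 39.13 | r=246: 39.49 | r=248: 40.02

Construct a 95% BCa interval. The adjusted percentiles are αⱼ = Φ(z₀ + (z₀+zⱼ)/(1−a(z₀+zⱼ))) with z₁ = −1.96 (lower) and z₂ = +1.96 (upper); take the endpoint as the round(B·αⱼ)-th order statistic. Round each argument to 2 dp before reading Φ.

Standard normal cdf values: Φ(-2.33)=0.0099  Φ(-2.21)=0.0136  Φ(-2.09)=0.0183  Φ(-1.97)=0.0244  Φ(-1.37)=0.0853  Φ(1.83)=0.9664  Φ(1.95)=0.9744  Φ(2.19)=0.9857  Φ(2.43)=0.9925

(29.87, 39.13)

Lower: z₀ + z₁ = -0.070 + (-1.960) = -2.030; 1 − a(z₀+z₁) = 1 − (0.035)(-2.030) = 1.0711; argument = -0.070 + (-2.030)/1.0711 = -1.9653 → -1.97.
α₁ = Φ(-1.97) = 0.0244; rank = round(250 × 0.0244) = 6; θ*₍6₎ = 29.87.
Upper: z₀ + z₂ = 1.890; 1 − a(z₀+z₂) = 0.9338; argument = 1.9539 → 1.95; α₂ = 0.9744; rank = 244; θ*₍244₎ = 39.13.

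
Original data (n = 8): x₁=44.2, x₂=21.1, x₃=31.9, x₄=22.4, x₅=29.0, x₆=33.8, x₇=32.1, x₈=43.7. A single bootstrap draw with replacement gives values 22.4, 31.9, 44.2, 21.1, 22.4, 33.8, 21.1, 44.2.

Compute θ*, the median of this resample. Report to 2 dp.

Sorted: 21.1, 21.1, 22.4, 22.4, 31.9, 33.8, 44.2, 44.2
Median = average of the two middle values = 27.15

θ* = 27.15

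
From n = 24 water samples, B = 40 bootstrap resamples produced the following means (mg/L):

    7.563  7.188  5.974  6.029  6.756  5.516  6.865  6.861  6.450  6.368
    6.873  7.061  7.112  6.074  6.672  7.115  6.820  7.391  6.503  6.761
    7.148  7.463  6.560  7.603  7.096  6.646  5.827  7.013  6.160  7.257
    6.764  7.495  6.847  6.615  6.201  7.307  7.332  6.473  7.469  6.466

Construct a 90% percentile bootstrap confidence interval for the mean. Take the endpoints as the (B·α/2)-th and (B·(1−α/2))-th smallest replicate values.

Sorted replicates: 5.516, 5.827, 5.974, 6.029, 6.074, 6.160, 6.201, 6.368, 6.450, 6.466, 6.473, 6.503, 6.560, 6.615, 6.646, 6.672, 6.756, 6.761, 6.764, 6.820, 6.847, 6.861, 6.865, 6.873, 7.013, 7.061, 7.096, 7.112, 7.115, 7.148, 7.188, 7.257, 7.307, 7.332, 7.391, 7.463, 7.469, 7.495, 7.563, 7.603
α = 0.10; lower rank = 40 × 0.050 = 2; upper rank = 40 × 0.950 = 38.
The 2nd smallest replicate is 5.827; the 38th is 7.495.

(5.827, 7.495)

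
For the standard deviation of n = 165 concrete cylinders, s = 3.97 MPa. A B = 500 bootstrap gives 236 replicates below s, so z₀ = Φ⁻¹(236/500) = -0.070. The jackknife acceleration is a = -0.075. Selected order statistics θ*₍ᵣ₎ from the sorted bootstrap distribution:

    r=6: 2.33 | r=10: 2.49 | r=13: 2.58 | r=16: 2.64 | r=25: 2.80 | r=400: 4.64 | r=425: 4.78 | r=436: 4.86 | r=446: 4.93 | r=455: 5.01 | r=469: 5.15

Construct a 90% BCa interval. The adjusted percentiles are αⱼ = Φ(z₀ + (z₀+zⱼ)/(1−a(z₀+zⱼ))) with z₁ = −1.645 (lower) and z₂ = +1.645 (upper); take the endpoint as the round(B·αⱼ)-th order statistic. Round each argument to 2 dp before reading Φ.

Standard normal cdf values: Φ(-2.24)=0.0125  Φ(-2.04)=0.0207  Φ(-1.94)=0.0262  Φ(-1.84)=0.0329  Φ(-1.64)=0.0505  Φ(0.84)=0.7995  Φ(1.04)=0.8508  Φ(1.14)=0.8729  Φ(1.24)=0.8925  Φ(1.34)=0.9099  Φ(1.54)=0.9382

(2.49, 5.01)

Lower: z₀ + z₁ = -0.070 + (-1.645) = -1.715; 1 − a(z₀+z₁) = 1 − (-0.075)(-1.715) = 0.8714; argument = -0.070 + (-1.715)/0.8714 = -2.0382 → -2.04.
α₁ = Φ(-2.04) = 0.0207; rank = round(500 × 0.0207) = 10; θ*₍10₎ = 2.49.
Upper: z₀ + z₂ = 1.575; 1 − a(z₀+z₂) = 1.1181; argument = 1.3386 → 1.34; α₂ = 0.9099; rank = 455; θ*₍455₎ = 5.01.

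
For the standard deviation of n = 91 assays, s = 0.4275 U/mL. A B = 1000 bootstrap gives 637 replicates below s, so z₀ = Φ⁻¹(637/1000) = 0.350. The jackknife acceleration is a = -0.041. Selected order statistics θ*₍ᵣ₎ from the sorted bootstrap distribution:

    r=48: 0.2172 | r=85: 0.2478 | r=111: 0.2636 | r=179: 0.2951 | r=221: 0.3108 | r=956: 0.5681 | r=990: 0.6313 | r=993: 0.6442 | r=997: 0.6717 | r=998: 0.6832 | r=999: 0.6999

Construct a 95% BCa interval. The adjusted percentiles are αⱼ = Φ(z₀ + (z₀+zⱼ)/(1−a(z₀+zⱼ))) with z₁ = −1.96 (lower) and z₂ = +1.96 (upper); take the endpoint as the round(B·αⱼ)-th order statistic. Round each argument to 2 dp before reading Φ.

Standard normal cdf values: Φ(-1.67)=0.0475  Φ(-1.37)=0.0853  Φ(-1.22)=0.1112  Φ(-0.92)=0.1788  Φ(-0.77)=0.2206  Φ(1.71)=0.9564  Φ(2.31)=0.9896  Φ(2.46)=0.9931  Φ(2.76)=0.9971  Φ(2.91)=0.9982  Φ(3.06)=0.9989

(0.2478, 0.6442)

Lower: z₀ + z₁ = 0.350 + (-1.960) = -1.610; 1 − a(z₀+z₁) = 1 − (-0.041)(-1.610) = 0.9340; argument = 0.350 + (-1.610)/0.9340 = -1.3738 → -1.37.
α₁ = Φ(-1.37) = 0.0853; rank = round(1000 × 0.0853) = 85; θ*₍85₎ = 0.2478.
Upper: z₀ + z₂ = 2.310; 1 − a(z₀+z₂) = 1.0947; argument = 2.4601 → 2.46; α₂ = 0.9931; rank = 993; θ*₍993₎ = 0.6442.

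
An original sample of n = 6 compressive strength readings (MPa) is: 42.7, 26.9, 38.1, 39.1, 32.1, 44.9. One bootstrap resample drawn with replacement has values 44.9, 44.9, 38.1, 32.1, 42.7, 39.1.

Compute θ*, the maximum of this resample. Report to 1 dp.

Maximum = 44.9

θ* = 44.9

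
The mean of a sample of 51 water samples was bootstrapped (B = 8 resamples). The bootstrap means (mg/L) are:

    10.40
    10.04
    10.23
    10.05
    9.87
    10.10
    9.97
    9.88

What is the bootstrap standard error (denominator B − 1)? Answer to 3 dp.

SE* = 0.178

Bootstrap SE is the standard deviation of the 8 replicate means.
Mean of replicates: (10.40 + 10.04 + 10.23 + 10.05 + 9.87 + 10.10 + 9.97 + 9.88) / 8 = 80.5400 / 8 = 10.0675
Sum of squared deviations: (+0.3325)² + (−0.0275)² + (+0.1625)² + (−0.0175)² + (−0.1975)² + (+0.0325)² + (−0.0975)² + (−0.1875)² = 0.2228
Variance = 0.2228 / 7 = 0.0318
SE* = √0.0318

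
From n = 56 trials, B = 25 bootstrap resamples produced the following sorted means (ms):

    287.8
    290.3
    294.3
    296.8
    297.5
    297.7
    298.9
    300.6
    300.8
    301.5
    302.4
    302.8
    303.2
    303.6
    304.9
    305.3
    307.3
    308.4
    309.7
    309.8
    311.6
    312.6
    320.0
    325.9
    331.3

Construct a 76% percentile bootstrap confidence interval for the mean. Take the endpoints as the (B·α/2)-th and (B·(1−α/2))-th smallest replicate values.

(294.3, 312.6)

α = 0.24; lower rank = 25 × 0.120 = 3; upper rank = 25 × 0.880 = 22.
The 3rd smallest replicate is 294.3; the 22nd is 312.6.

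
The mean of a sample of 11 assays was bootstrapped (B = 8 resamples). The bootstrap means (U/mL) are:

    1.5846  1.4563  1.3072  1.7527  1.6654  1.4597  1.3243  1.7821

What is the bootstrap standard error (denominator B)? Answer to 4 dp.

SE* = 0.1717

Bootstrap SE is the standard deviation of the 8 replicate means.
Mean of replicates: (1.5846 + 1.4563 + 1.3072 + 1.7527 + 1.6654 + 1.4597 + 1.3243 + 1.7821) / 8 = 12.33230 / 8 = 1.54154
Sum of squared deviations: (+0.04306)² + (−0.08524)² + (−0.23434)² + (+0.21116)² + (+0.12386)² + (−0.08184)² + (−0.21724)² + (+0.24056)² = 0.23573
Variance = 0.23573 / 8 = 0.02947
SE* = √0.02947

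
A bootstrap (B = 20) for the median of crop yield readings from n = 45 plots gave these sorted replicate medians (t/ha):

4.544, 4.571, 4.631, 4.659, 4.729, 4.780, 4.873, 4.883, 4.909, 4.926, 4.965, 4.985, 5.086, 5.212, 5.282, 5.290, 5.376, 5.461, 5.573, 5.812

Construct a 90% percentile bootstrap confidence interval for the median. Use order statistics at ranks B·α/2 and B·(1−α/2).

α = 0.10; lower rank = 20 × 0.050 = 1; upper rank = 20 × 0.950 = 19.
The 1st smallest replicate is 4.544; the 19th is 5.573.

(4.544, 5.573)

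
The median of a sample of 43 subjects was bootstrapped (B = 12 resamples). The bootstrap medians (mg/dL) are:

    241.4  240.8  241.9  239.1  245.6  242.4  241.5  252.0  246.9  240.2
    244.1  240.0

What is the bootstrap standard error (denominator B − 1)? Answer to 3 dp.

Bootstrap SE is the standard deviation of the 12 replicate medians.
Mean of replicates: (241.4 + 240.8 + 241.9 + 239.1 + 245.6 + 242.4 + 241.5 + 252.0 + 246.9 + 240.2 + 244.1 + 240.0) / 12 = 2915.9000 / 12 = 242.9917
Sum of squared deviations: (−1.5917)² + (−2.1917)² + (−1.0917)² + (−3.8917)² + (+2.6083)² + (−0.5917)² + (−1.4917)² + (+9.0083)² + (+3.9083)² + (−2.7917)² + (+1.1083)² + (−2.9917)² = 147.4492
Variance = 147.4492 / 11 = 13.4045
SE* = √13.4045

SE* = 3.661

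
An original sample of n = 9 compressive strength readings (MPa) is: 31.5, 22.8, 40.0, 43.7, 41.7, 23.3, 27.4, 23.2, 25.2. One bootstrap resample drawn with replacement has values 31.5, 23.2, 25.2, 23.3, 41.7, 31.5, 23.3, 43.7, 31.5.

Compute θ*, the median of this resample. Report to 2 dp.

Sorted: 23.2, 23.3, 23.3, 25.2, 31.5, 31.5, 31.5, 41.7, 43.7
Median = middle value = 31.50

θ* = 31.50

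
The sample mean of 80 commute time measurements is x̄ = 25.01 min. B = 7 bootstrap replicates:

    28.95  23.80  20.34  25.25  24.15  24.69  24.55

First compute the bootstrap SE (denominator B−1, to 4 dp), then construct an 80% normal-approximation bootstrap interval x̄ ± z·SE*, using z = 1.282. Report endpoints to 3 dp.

(21.770, 28.250)

Mean of replicates = 24.5329; sum of squared deviations = 38.3141; SE* = √(38.3141/6) = 2.5270
Margin = 1.282 × 2.5270 = 3.2396
Interval: 25.01 ± 3.2396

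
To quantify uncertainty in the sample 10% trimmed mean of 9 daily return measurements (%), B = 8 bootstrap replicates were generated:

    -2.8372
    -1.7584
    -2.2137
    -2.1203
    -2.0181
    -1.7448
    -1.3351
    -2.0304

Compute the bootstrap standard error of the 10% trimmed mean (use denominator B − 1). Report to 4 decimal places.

SE* = 0.4355

Bootstrap SE is the standard deviation of the 8 replicate 10% trimmed means.
Mean of replicates: ((-2.8372) + (-1.7584) + (-2.2137) + (-2.1203) + (-2.0181) + (-1.7448) + (-1.3351) + (-2.0304)) / 8 = -16.05800 / 8 = -2.00725
Sum of squared deviations: (−0.82995)² + (+0.24885)² + (−0.20645)² + (−0.11305)² + (−0.01085)² + (+0.26245)² + (+0.67215)² + (−0.02315)² = 1.32746
Variance = 1.32746 / 7 = 0.18964
SE* = √0.18964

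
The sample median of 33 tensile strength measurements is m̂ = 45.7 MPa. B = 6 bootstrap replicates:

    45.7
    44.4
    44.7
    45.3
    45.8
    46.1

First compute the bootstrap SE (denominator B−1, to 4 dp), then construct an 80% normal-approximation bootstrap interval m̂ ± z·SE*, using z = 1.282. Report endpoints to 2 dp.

Mean of replicates = 45.3333; sum of squared deviations = 2.2133; SE* = √(2.2133/5) = 0.6653
Margin = 1.282 × 0.6653 = 0.853
Interval: 45.7 ± 0.853

(44.85, 46.55)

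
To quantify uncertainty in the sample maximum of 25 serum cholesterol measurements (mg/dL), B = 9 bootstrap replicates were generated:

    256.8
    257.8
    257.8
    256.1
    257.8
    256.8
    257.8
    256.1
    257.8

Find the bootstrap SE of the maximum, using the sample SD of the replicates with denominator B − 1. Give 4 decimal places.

Bootstrap SE is the standard deviation of the 9 replicate maximums.
Mean of replicates: (256.8 + 257.8 + 257.8 + 256.1 + 257.8 + 256.8 + 257.8 + 256.1 + 257.8) / 9 = 2314.80000 / 9 = 257.20000
Sum of squared deviations: (−0.40000)² + (+0.60000)² + (+0.60000)² + (−1.10000)² + (+0.60000)² + (−0.40000)² + (+0.60000)² + (−1.10000)² + (+0.60000)² = 4.54000
Variance = 4.54000 / 8 = 0.56750
SE* = √0.56750

SE* = 0.7533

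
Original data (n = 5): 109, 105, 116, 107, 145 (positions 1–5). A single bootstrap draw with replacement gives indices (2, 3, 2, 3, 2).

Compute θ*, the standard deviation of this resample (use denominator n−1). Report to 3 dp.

θ* = 6.025

Resample values: 105, 116, 105, 116, 105.
Mean = 109.4000; sum of squared deviations = 145.2000
s² = 145.2000 / 4 = 36.3000
s = √36.3000 = 6.025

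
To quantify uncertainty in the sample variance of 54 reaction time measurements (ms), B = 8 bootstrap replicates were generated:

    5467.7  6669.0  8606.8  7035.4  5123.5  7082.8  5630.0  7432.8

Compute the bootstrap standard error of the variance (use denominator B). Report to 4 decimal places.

SE* = 1092.2225

Bootstrap SE is the standard deviation of the 8 replicate variances.
Mean of replicates: (5467.7 + 6669.0 + 8606.8 + 7035.4 + 5123.5 + 7082.8 + 5630.0 + 7432.8) / 8 = 53048.00000 / 8 = 6631.00000
Sum of squared deviations: (−1163.30000)² + (+38.00000)² + (+1975.80000)² + (+404.40000)² + (−1507.50000)² + (+451.80000)² + (−1001.00000)² + (+801.80000)² = 9543599.62000
Variance = 9543599.62000 / 8 = 1192949.95250
SE* = √1192949.95250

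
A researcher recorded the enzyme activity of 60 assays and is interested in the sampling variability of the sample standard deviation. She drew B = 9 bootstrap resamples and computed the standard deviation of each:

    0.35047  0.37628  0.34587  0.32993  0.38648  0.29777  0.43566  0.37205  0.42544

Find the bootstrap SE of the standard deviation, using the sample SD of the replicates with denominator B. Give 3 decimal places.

Bootstrap SE is the standard deviation of the 9 replicate standard deviations.
Mean of replicates: (0.35047 + 0.37628 + 0.34587 + 0.32993 + 0.38648 + 0.29777 + 0.43566 + 0.37205 + 0.42544) / 9 = 3.319950 / 9 = 0.368883
Sum of squared deviations: (−0.018413)² + (+0.007397)² + (−0.023013)² + (−0.038953)² + (+0.017597)² + (−0.071113)² + (+0.066777)² + (+0.003167)² + (+0.056557)² = 0.015475
Variance = 0.015475 / 9 = 0.001719
SE* = √0.001719

SE* = 0.041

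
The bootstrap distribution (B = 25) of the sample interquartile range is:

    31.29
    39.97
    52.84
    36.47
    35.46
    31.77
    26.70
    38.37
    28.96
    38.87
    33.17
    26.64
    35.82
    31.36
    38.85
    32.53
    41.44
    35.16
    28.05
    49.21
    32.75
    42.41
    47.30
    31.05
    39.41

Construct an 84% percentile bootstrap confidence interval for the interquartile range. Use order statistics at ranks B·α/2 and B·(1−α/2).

Sorted replicates: 26.64, 26.70, 28.05, 28.96, 31.05, 31.29, 31.36, 31.77, 32.53, 32.75, 33.17, 35.16, 35.46, 35.82, 36.47, 38.37, 38.85, 38.87, 39.41, 39.97, 41.44, 42.41, 47.30, 49.21, 52.84
α = 0.16; lower rank = 25 × 0.080 = 2; upper rank = 25 × 0.920 = 23.
The 2nd smallest replicate is 26.70; the 23rd is 47.30.

(26.70, 47.30)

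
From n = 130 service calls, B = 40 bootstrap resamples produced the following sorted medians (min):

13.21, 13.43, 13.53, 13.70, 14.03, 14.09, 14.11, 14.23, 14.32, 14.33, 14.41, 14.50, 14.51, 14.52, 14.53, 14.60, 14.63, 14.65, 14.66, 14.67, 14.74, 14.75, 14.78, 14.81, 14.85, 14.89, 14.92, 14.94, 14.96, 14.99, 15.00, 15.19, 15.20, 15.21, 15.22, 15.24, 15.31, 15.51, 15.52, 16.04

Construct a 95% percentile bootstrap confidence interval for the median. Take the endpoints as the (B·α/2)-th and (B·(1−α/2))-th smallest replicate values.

(13.21, 15.52)

α = 0.05; lower rank = 40 × 0.025 = 1; upper rank = 40 × 0.975 = 39.
The 1st smallest replicate is 13.21; the 39th is 15.52.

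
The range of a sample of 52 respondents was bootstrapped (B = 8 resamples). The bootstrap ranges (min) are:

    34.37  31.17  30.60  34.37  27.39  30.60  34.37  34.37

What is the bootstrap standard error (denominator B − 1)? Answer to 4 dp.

SE* = 2.6223

Bootstrap SE is the standard deviation of the 8 replicate ranges.
Mean of replicates: (34.37 + 31.17 + 30.60 + 34.37 + 27.39 + 30.60 + 34.37 + 34.37) / 8 = 257.24000 / 8 = 32.15500
Sum of squared deviations: (+2.21500)² + (−0.98500)² + (−1.55500)² + (+2.21500)² + (−4.76500)² + (−1.55500)² + (+2.21500)² + (+2.21500)² = 48.13640
Variance = 48.13640 / 7 = 6.87663
SE* = √6.87663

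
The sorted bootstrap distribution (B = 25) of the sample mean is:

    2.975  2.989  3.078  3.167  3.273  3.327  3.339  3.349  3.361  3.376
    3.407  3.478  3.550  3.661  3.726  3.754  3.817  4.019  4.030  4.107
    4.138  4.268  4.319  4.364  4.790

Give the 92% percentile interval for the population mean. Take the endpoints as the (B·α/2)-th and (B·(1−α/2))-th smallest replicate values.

(2.975, 4.364)

α = 0.08; lower rank = 25 × 0.040 = 1; upper rank = 25 × 0.960 = 24.
The 1st smallest replicate is 2.975; the 24th is 4.364.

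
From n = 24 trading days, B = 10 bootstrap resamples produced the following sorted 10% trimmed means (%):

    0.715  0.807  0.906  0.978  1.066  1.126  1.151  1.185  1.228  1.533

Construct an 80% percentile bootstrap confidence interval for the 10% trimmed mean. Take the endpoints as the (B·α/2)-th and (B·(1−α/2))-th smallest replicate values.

α = 0.20; lower rank = 10 × 0.100 = 1; upper rank = 10 × 0.900 = 9.
The 1st smallest replicate is 0.715; the 9th is 1.228.

(0.715, 1.228)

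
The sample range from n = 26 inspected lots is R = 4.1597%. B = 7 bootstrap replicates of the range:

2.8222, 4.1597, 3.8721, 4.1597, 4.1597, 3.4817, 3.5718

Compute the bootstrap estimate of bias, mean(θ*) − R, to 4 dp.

mean(θ*) = (2.8222 + 4.1597 + 3.8721 + 4.1597 + 4.1597 + 3.4817 + 3.5718) / 7 = 3.74670
bias = 3.74670 − 4.1597

bias = −0.4130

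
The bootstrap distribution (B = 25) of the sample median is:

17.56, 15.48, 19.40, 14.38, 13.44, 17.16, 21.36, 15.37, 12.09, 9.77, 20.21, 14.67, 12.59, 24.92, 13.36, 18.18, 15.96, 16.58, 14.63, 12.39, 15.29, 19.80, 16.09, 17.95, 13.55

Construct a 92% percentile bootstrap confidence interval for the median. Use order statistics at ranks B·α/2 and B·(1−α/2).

(9.77, 21.36)

Sorted replicates: 9.77, 12.09, 12.39, 12.59, 13.36, 13.44, 13.55, 14.38, 14.63, 14.67, 15.29, 15.37, 15.48, 15.96, 16.09, 16.58, 17.16, 17.56, 17.95, 18.18, 19.40, 19.80, 20.21, 21.36, 24.92
α = 0.08; lower rank = 25 × 0.040 = 1; upper rank = 25 × 0.960 = 24.
The 1st smallest replicate is 9.77; the 24th is 21.36.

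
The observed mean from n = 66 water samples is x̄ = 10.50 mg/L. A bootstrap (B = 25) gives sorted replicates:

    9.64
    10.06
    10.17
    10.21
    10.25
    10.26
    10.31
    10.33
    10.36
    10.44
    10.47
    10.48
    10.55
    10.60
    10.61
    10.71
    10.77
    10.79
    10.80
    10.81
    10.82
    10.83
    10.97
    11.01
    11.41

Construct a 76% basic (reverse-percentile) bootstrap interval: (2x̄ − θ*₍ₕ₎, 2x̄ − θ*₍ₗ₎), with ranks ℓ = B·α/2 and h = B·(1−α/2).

(10.17, 10.83)

Percentile endpoints at ranks 3 and 22: θ*₍3₎ = 10.17, θ*₍22₎ = 10.83.
Basic interval reflects these around x̄:
  lower = 2 × 10.50 − 10.83 = 10.17
  upper = 2 × 10.50 − 10.17 = 10.83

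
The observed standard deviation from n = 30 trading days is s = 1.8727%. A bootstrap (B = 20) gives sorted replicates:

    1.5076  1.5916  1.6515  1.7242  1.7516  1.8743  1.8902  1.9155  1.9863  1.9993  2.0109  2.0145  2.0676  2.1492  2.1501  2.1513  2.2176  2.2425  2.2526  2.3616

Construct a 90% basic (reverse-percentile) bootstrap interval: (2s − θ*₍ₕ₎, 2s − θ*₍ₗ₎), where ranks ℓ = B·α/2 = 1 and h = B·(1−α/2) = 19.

Percentile endpoints at ranks 1 and 19: θ*₍1₎ = 1.5076, θ*₍19₎ = 2.2526.
Basic interval reflects these around s:
  lower = 2 × 1.8727 − 2.2526 = 1.4928
  upper = 2 × 1.8727 − 1.5076 = 2.2378

(1.4928, 2.2378)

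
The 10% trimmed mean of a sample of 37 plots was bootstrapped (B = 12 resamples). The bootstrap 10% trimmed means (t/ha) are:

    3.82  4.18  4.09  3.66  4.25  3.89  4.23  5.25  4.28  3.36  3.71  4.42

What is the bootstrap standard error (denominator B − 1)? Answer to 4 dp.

Bootstrap SE is the standard deviation of the 12 replicate 10% trimmed means.
Mean of replicates: (3.82 + 4.18 + 4.09 + 3.66 + 4.25 + 3.89 + 4.23 + 5.25 + 4.28 + 3.36 + 3.71 + 4.42) / 12 = 49.14000 / 12 = 4.09500
Sum of squared deviations: (−0.27500)² + (+0.08500)² + (−0.00500)² + (−0.43500)² + (+0.15500)² + (−0.20500)² + (+0.13500)² + (+1.15500)² + (+0.18500)² + (−0.73500)² + (−0.38500)² + (+0.32500)² = 2.51870
Variance = 2.51870 / 11 = 0.22897
SE* = √0.22897

SE* = 0.4785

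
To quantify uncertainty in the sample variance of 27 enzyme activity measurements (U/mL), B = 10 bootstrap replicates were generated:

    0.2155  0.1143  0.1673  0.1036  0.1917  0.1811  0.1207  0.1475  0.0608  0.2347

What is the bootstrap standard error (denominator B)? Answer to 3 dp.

Bootstrap SE is the standard deviation of the 10 replicate variances.
Mean of replicates: (0.2155 + 0.1143 + 0.1673 + 0.1036 + 0.1917 + 0.1811 + 0.1207 + 0.1475 + 0.0608 + 0.2347) / 10 = 1.53720 / 10 = 0.15372
Sum of squared deviations: (+0.06178)² + (−0.03942)² + (+0.01358)² + (−0.05012)² + (+0.03798)² + (+0.02738)² + (−0.03302)² + (−0.00622)² + (−0.09292)² + (+0.08098)² = 0.02658
Variance = 0.02658 / 10 = 0.00266
SE* = √0.00266

SE* = 0.052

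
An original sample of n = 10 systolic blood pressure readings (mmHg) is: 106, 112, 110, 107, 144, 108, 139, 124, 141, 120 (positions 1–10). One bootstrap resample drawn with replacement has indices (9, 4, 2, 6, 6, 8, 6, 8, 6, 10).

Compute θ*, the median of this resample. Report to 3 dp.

Resample values: 141, 107, 112, 108, 108, 124, 108, 124, 108, 120.
Sorted: 107, 108, 108, 108, 108, 112, 120, 124, 124, 141
Median = average of the two middle values = 110.000

θ* = 110.000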